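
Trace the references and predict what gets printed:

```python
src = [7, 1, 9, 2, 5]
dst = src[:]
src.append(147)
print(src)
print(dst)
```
[7, 1, 9, 2, 5, 147]
[7, 1, 9, 2, 5]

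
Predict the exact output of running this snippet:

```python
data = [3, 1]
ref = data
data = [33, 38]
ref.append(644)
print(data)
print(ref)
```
[33, 38]
[3, 1, 644]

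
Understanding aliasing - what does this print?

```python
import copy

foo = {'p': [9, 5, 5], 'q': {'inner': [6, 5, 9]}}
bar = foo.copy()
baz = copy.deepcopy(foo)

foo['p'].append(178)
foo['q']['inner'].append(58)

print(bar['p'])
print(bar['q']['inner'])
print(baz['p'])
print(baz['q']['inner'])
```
[9, 5, 5, 178]
[6, 5, 9, 58]
[9, 5, 5]
[6, 5, 9]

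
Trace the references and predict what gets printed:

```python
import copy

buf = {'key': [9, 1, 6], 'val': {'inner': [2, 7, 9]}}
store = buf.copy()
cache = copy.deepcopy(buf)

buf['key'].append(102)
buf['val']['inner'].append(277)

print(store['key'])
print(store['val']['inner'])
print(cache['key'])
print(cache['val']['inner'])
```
[9, 1, 6, 102]
[2, 7, 9, 277]
[9, 1, 6]
[2, 7, 9]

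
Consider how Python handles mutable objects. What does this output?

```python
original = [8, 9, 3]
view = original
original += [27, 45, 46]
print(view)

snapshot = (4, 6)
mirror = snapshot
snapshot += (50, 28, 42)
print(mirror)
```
[8, 9, 3, 27, 45, 46]
(4, 6)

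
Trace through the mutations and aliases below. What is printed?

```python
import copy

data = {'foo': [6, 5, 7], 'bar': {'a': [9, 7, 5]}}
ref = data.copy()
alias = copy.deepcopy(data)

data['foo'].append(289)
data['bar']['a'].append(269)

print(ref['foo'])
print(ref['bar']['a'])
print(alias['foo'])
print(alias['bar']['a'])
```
[6, 5, 7, 289]
[9, 7, 5, 269]
[6, 5, 7]
[9, 7, 5]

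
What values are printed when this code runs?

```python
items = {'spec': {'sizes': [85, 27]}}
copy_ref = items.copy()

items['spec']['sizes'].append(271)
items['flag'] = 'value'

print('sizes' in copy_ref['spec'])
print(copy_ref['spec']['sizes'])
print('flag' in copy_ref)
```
True
[85, 27, 271]
False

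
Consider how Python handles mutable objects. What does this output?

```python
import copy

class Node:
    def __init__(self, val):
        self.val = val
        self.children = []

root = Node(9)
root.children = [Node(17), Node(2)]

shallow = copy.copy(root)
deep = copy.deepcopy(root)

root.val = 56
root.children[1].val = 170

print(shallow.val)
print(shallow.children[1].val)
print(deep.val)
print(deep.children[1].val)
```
9
170
9
2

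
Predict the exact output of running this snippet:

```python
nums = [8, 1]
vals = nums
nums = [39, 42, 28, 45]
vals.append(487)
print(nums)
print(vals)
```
[39, 42, 28, 45]
[8, 1, 487]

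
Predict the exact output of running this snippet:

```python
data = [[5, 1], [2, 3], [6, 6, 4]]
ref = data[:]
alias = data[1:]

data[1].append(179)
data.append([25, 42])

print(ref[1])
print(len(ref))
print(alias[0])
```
[2, 3, 179]
3
[2, 3, 179]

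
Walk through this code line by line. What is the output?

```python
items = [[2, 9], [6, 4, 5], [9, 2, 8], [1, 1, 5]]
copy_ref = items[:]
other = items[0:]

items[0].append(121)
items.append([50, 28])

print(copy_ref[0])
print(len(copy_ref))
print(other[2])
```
[2, 9, 121]
4
[9, 2, 8]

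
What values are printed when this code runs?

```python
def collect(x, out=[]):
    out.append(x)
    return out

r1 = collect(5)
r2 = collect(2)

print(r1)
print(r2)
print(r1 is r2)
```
[5, 2]
[5, 2]
True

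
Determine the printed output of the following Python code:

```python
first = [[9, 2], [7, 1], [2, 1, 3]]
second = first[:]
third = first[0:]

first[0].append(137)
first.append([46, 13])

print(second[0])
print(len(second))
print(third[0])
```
[9, 2, 137]
3
[9, 2, 137]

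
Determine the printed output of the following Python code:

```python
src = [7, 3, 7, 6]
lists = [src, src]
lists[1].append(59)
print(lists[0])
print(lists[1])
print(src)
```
[7, 3, 7, 6, 59]
[7, 3, 7, 6, 59]
[7, 3, 7, 6, 59]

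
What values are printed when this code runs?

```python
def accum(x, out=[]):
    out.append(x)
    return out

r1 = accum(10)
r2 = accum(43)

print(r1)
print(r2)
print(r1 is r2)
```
[10, 43]
[10, 43]
True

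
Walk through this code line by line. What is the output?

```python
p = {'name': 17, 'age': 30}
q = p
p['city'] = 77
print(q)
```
{'name': 17, 'age': 30, 'city': 77}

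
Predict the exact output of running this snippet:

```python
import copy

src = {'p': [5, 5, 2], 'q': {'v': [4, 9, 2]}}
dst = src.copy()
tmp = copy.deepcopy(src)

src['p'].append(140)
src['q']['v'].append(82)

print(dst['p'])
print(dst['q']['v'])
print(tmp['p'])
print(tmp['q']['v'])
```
[5, 5, 2, 140]
[4, 9, 2, 82]
[5, 5, 2]
[4, 9, 2]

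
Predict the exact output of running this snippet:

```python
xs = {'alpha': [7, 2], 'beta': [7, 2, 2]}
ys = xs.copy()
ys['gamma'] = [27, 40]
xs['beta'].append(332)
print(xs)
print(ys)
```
{'alpha': [7, 2], 'beta': [7, 2, 2, 332]}
{'alpha': [7, 2], 'beta': [7, 2, 2, 332], 'gamma': [27, 40]}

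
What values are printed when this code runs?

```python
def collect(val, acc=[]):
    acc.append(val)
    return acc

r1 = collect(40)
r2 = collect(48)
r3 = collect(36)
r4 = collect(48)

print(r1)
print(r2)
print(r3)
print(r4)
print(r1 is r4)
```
[40, 48, 36, 48]
[40, 48, 36, 48]
[40, 48, 36, 48]
[40, 48, 36, 48]
True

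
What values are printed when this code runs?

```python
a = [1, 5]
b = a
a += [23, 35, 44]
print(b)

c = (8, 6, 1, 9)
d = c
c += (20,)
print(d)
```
[1, 5, 23, 35, 44]
(8, 6, 1, 9)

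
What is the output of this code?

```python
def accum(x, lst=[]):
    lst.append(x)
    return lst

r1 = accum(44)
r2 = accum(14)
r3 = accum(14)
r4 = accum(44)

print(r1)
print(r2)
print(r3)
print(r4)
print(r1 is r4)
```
[44, 14, 14, 44]
[44, 14, 14, 44]
[44, 14, 14, 44]
[44, 14, 14, 44]
True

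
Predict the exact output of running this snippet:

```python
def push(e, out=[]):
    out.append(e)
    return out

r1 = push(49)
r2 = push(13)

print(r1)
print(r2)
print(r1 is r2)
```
[49, 13]
[49, 13]
True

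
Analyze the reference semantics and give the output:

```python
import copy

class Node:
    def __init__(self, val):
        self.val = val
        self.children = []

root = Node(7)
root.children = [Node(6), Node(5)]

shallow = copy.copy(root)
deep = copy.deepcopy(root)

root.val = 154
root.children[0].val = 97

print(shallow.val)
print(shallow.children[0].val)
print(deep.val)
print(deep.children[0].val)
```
7
97
7
6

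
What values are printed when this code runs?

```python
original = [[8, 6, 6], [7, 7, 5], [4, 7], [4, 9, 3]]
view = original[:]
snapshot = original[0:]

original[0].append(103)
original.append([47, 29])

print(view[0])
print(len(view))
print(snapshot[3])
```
[8, 6, 6, 103]
4
[4, 9, 3]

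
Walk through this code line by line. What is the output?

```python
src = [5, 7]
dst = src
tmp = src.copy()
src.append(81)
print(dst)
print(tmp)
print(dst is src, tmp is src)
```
[5, 7, 81]
[5, 7]
True False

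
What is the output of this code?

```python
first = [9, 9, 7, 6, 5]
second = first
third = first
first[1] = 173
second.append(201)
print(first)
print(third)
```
[9, 173, 7, 6, 5, 201]
[9, 173, 7, 6, 5, 201]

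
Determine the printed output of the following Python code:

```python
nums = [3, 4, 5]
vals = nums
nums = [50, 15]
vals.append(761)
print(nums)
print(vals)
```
[50, 15]
[3, 4, 5, 761]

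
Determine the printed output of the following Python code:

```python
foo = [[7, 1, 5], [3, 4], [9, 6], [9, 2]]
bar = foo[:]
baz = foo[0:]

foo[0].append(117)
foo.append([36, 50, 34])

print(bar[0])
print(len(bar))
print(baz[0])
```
[7, 1, 5, 117]
4
[7, 1, 5, 117]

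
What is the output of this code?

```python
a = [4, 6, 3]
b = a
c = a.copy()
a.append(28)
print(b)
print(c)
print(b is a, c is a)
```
[4, 6, 3, 28]
[4, 6, 3]
True False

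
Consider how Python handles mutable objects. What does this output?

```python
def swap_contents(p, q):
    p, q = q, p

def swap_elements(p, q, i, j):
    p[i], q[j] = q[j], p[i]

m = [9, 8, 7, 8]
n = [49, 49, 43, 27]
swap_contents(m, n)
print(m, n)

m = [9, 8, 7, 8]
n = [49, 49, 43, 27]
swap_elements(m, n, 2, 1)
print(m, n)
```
[9, 8, 7, 8] [49, 49, 43, 27]
[9, 8, 49, 8] [49, 7, 43, 27]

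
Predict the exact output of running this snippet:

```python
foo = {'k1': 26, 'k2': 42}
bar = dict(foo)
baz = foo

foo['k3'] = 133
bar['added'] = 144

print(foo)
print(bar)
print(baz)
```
{'k1': 26, 'k2': 42, 'k3': 133}
{'k1': 26, 'k2': 42, 'added': 144}
{'k1': 26, 'k2': 42, 'k3': 133}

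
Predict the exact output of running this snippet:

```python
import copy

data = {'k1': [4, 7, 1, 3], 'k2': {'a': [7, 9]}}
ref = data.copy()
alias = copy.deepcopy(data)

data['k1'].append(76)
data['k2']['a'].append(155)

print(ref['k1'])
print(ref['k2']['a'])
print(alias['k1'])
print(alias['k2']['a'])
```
[4, 7, 1, 3, 76]
[7, 9, 155]
[4, 7, 1, 3]
[7, 9]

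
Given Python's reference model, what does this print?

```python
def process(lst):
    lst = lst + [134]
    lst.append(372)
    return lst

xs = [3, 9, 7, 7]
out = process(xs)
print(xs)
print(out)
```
[3, 9, 7, 7]
[3, 9, 7, 7, 134, 372]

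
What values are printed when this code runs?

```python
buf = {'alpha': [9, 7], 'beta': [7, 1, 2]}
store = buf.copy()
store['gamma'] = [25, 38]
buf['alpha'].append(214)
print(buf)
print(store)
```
{'alpha': [9, 7, 214], 'beta': [7, 1, 2]}
{'alpha': [9, 7, 214], 'beta': [7, 1, 2], 'gamma': [25, 38]}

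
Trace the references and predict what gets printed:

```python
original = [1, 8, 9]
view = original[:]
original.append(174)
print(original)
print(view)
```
[1, 8, 9, 174]
[1, 8, 9]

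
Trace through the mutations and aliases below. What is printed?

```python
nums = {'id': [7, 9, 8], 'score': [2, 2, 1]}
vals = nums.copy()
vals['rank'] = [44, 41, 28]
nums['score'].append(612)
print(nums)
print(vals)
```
{'id': [7, 9, 8], 'score': [2, 2, 1, 612]}
{'id': [7, 9, 8], 'score': [2, 2, 1, 612], 'rank': [44, 41, 28]}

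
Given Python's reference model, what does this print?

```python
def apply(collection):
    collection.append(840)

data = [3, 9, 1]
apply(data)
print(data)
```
[3, 9, 1, 840]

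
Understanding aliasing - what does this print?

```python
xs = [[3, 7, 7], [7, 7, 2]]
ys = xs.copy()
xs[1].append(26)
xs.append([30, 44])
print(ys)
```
[[3, 7, 7], [7, 7, 2, 26]]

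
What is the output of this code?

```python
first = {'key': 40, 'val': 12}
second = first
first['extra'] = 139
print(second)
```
{'key': 40, 'val': 12, 'extra': 139}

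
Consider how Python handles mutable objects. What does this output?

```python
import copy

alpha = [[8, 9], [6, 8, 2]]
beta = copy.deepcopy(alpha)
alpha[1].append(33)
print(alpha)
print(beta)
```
[[8, 9], [6, 8, 2, 33]]
[[8, 9], [6, 8, 2]]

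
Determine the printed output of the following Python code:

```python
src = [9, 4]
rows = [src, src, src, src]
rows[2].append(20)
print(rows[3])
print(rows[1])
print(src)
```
[9, 4, 20]
[9, 4, 20]
[9, 4, 20]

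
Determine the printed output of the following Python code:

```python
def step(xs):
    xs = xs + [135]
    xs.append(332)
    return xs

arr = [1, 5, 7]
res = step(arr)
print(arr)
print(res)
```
[1, 5, 7]
[1, 5, 7, 135, 332]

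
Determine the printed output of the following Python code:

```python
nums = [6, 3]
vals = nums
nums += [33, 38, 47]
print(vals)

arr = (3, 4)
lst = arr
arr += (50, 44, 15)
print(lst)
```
[6, 3, 33, 38, 47]
(3, 4)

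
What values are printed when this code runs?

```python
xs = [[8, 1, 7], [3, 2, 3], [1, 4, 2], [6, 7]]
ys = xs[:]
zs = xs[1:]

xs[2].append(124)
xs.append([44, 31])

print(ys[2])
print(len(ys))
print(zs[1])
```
[1, 4, 2, 124]
4
[1, 4, 2, 124]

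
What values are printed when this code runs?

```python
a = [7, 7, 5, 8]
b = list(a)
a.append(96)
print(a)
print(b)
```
[7, 7, 5, 8, 96]
[7, 7, 5, 8]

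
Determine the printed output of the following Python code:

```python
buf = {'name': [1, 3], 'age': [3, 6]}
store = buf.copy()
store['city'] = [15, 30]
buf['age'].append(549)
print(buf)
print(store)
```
{'name': [1, 3], 'age': [3, 6, 549]}
{'name': [1, 3], 'age': [3, 6, 549], 'city': [15, 30]}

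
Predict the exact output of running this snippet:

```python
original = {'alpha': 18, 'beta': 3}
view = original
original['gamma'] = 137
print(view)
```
{'alpha': 18, 'beta': 3, 'gamma': 137}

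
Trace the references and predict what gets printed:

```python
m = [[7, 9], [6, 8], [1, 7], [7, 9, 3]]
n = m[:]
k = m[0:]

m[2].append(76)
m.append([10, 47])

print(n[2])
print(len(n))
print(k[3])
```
[1, 7, 76]
4
[7, 9, 3]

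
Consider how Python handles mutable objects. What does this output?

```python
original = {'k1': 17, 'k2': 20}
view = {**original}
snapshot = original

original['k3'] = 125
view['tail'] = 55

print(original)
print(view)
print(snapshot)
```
{'k1': 17, 'k2': 20, 'k3': 125}
{'k1': 17, 'k2': 20, 'tail': 55}
{'k1': 17, 'k2': 20, 'k3': 125}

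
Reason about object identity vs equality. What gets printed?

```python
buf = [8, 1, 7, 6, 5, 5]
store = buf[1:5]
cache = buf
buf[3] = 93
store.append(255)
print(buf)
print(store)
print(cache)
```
[8, 1, 7, 93, 5, 5]
[1, 7, 6, 5, 255]
[8, 1, 7, 93, 5, 5]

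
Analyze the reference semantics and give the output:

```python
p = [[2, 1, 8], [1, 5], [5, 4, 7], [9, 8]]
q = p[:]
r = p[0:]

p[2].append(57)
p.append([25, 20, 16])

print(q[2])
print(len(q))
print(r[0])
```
[5, 4, 7, 57]
4
[2, 1, 8]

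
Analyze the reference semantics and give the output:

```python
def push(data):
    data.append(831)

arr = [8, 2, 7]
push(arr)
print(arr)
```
[8, 2, 7, 831]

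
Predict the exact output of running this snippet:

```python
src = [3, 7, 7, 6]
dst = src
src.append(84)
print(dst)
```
[3, 7, 7, 6, 84]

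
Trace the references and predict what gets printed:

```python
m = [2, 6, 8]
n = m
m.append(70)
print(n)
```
[2, 6, 8, 70]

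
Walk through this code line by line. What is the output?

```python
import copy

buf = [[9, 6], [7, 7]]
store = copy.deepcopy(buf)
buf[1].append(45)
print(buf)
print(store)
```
[[9, 6], [7, 7, 45]]
[[9, 6], [7, 7]]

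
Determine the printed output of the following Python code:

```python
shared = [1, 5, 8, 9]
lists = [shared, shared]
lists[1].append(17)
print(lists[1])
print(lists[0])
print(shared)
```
[1, 5, 8, 9, 17]
[1, 5, 8, 9, 17]
[1, 5, 8, 9, 17]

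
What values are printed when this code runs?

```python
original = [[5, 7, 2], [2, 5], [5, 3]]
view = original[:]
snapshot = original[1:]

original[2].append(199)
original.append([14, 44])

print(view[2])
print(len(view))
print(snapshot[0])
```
[5, 3, 199]
3
[2, 5]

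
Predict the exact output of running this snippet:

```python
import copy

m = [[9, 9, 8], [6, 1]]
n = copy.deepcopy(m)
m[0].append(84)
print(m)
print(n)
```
[[9, 9, 8, 84], [6, 1]]
[[9, 9, 8], [6, 1]]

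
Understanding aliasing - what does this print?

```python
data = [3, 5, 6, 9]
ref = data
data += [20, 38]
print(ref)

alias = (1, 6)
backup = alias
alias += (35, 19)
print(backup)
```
[3, 5, 6, 9, 20, 38]
(1, 6)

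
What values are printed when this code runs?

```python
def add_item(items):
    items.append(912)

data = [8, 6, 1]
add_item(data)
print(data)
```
[8, 6, 1, 912]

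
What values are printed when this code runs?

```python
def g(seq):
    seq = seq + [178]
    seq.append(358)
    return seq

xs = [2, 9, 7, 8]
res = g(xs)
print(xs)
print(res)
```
[2, 9, 7, 8]
[2, 9, 7, 8, 178, 358]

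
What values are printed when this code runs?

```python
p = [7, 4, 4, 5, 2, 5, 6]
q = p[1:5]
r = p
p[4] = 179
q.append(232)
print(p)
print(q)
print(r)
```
[7, 4, 4, 5, 179, 5, 6]
[4, 4, 5, 2, 232]
[7, 4, 4, 5, 179, 5, 6]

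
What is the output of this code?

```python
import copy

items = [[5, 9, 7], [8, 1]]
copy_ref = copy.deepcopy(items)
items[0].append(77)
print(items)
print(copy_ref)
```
[[5, 9, 7, 77], [8, 1]]
[[5, 9, 7], [8, 1]]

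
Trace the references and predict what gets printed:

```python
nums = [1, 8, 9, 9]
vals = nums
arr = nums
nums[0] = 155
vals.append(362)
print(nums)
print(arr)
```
[155, 8, 9, 9, 362]
[155, 8, 9, 9, 362]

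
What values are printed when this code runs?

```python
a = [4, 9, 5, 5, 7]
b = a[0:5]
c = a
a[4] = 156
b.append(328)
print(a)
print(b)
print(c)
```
[4, 9, 5, 5, 156]
[4, 9, 5, 5, 7, 328]
[4, 9, 5, 5, 156]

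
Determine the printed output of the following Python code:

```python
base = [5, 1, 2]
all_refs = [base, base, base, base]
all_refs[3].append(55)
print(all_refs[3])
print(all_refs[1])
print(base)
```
[5, 1, 2, 55]
[5, 1, 2, 55]
[5, 1, 2, 55]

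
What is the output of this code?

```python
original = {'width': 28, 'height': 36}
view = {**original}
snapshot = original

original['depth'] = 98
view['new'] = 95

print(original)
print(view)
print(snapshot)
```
{'width': 28, 'height': 36, 'depth': 98}
{'width': 28, 'height': 36, 'new': 95}
{'width': 28, 'height': 36, 'depth': 98}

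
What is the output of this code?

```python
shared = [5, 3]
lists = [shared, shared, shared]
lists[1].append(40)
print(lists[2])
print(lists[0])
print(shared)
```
[5, 3, 40]
[5, 3, 40]
[5, 3, 40]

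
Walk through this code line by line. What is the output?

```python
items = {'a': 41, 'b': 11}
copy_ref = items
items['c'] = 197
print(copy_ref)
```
{'a': 41, 'b': 11, 'c': 197}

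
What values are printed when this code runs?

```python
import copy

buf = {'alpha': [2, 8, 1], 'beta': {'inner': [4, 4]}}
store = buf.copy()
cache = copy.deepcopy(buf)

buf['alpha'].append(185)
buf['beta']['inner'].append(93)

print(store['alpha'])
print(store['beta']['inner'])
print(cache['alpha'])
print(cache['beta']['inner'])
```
[2, 8, 1, 185]
[4, 4, 93]
[2, 8, 1]
[4, 4]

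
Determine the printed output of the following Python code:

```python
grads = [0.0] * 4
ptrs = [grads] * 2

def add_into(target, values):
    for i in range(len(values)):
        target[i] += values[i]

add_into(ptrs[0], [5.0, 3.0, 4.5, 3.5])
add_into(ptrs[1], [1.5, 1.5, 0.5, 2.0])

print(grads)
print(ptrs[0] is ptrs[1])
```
[6.5, 4.5, 5.0, 5.5]
True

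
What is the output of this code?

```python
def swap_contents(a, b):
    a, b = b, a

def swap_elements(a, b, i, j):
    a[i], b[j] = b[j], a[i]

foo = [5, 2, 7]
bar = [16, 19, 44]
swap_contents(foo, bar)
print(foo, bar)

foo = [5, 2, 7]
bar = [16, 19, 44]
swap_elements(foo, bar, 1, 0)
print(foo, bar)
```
[5, 2, 7] [16, 19, 44]
[5, 16, 7] [2, 19, 44]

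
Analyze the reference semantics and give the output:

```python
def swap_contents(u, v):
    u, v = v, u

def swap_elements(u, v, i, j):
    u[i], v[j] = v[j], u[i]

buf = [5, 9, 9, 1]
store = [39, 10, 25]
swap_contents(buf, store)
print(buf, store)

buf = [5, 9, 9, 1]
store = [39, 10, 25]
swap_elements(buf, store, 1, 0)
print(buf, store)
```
[5, 9, 9, 1] [39, 10, 25]
[5, 39, 9, 1] [9, 10, 25]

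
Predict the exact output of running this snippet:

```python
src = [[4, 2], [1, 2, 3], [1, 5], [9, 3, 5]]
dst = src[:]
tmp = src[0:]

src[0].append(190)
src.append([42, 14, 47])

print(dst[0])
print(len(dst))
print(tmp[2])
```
[4, 2, 190]
4
[1, 5]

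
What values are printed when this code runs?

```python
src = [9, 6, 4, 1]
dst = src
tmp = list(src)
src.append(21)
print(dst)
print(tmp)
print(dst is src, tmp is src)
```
[9, 6, 4, 1, 21]
[9, 6, 4, 1]
True False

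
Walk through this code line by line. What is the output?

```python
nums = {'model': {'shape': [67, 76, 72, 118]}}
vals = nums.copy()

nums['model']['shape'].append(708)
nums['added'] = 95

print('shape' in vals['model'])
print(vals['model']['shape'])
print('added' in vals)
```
True
[67, 76, 72, 118, 708]
False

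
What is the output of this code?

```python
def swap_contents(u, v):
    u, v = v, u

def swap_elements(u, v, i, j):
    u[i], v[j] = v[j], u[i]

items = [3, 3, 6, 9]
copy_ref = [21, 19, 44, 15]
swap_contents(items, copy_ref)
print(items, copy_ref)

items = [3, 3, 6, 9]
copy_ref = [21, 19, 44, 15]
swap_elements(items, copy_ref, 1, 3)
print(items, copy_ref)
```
[3, 3, 6, 9] [21, 19, 44, 15]
[3, 15, 6, 9] [21, 19, 44, 3]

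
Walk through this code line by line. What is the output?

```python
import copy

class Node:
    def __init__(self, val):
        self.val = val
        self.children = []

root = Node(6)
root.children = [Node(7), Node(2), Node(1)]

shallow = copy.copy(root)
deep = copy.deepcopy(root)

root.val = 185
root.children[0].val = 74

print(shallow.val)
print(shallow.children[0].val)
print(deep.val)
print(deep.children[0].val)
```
6
74
6
7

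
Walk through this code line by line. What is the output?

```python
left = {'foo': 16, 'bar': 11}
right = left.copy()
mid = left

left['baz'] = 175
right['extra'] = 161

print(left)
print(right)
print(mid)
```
{'foo': 16, 'bar': 11, 'baz': 175}
{'foo': 16, 'bar': 11, 'extra': 161}
{'foo': 16, 'bar': 11, 'baz': 175}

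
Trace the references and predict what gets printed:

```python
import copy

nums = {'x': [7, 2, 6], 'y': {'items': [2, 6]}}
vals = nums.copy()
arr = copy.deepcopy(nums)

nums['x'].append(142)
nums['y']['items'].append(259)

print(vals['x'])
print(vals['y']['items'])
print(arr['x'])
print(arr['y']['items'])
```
[7, 2, 6, 142]
[2, 6, 259]
[7, 2, 6]
[2, 6]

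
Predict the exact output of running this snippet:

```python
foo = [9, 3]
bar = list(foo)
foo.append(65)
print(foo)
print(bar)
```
[9, 3, 65]
[9, 3]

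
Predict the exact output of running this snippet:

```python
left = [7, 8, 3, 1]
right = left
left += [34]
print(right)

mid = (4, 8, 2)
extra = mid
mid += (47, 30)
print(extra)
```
[7, 8, 3, 1, 34]
(4, 8, 2)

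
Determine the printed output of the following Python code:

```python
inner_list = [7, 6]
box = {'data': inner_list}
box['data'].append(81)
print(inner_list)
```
[7, 6, 81]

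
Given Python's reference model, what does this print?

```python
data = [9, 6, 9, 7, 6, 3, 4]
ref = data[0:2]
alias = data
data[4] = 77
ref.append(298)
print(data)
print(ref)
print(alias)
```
[9, 6, 9, 7, 77, 3, 4]
[9, 6, 298]
[9, 6, 9, 7, 77, 3, 4]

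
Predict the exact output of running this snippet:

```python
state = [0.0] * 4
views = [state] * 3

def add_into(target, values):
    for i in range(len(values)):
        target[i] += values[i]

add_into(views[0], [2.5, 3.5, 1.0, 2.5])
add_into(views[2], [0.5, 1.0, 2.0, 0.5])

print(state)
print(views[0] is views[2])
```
[3.0, 4.5, 3.0, 3.0]
True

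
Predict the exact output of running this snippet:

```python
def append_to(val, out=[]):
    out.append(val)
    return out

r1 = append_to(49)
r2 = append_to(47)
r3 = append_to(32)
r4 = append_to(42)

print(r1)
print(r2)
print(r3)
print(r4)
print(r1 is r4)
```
[49, 47, 32, 42]
[49, 47, 32, 42]
[49, 47, 32, 42]
[49, 47, 32, 42]
True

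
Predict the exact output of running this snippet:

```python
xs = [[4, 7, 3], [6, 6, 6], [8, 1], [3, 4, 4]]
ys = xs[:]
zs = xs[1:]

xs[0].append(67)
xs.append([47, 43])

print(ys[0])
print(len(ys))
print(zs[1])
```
[4, 7, 3, 67]
4
[8, 1]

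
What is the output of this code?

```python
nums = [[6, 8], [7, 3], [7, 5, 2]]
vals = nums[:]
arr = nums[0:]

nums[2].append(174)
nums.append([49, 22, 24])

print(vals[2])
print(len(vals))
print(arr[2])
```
[7, 5, 2, 174]
3
[7, 5, 2, 174]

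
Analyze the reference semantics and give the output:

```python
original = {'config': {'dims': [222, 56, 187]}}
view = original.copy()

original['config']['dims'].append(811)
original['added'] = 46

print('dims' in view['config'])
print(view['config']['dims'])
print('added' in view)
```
True
[222, 56, 187, 811]
False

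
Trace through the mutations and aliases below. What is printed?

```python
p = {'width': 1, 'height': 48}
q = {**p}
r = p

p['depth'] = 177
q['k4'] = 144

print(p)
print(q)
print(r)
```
{'width': 1, 'height': 48, 'depth': 177}
{'width': 1, 'height': 48, 'k4': 144}
{'width': 1, 'height': 48, 'depth': 177}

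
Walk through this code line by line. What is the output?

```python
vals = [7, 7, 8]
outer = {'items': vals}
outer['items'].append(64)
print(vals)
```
[7, 7, 8, 64]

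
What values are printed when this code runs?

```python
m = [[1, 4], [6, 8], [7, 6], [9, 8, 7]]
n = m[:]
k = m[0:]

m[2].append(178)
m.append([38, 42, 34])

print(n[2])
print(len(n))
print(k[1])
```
[7, 6, 178]
4
[6, 8]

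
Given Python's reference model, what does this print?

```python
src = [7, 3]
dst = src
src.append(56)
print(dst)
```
[7, 3, 56]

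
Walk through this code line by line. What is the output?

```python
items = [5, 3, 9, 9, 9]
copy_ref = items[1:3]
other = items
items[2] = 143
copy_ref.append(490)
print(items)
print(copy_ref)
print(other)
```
[5, 3, 143, 9, 9]
[3, 9, 490]
[5, 3, 143, 9, 9]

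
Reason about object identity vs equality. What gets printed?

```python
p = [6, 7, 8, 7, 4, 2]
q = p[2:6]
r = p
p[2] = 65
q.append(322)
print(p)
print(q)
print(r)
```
[6, 7, 65, 7, 4, 2]
[8, 7, 4, 2, 322]
[6, 7, 65, 7, 4, 2]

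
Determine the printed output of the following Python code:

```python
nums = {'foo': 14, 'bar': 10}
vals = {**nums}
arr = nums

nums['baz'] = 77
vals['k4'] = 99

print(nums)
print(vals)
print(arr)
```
{'foo': 14, 'bar': 10, 'baz': 77}
{'foo': 14, 'bar': 10, 'k4': 99}
{'foo': 14, 'bar': 10, 'baz': 77}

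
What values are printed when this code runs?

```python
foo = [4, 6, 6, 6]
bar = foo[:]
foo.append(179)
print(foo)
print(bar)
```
[4, 6, 6, 6, 179]
[4, 6, 6, 6]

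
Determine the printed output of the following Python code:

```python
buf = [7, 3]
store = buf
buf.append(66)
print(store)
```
[7, 3, 66]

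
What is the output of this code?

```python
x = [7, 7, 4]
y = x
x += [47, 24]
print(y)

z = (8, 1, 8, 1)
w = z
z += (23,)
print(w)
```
[7, 7, 4, 47, 24]
(8, 1, 8, 1)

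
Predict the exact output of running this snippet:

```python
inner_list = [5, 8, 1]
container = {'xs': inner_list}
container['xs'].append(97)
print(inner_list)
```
[5, 8, 1, 97]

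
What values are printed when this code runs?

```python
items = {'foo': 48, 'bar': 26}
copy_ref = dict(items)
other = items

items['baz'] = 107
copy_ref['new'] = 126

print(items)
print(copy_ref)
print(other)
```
{'foo': 48, 'bar': 26, 'baz': 107}
{'foo': 48, 'bar': 26, 'new': 126}
{'foo': 48, 'bar': 26, 'baz': 107}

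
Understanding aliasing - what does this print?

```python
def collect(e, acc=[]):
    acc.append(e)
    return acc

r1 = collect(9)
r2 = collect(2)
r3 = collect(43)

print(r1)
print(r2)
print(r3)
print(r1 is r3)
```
[9, 2, 43]
[9, 2, 43]
[9, 2, 43]
True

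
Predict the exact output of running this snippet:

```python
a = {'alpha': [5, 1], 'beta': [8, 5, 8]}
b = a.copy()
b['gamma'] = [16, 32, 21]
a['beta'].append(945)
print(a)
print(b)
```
{'alpha': [5, 1], 'beta': [8, 5, 8, 945]}
{'alpha': [5, 1], 'beta': [8, 5, 8, 945], 'gamma': [16, 32, 21]}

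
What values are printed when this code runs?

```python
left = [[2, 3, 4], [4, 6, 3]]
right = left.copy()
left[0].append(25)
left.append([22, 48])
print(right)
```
[[2, 3, 4, 25], [4, 6, 3]]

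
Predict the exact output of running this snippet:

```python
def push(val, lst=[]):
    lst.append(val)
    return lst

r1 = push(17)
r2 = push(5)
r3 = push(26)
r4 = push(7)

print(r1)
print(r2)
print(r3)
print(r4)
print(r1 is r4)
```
[17, 5, 26, 7]
[17, 5, 26, 7]
[17, 5, 26, 7]
[17, 5, 26, 7]
True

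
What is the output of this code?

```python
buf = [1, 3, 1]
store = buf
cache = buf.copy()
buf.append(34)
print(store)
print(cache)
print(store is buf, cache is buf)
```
[1, 3, 1, 34]
[1, 3, 1]
True False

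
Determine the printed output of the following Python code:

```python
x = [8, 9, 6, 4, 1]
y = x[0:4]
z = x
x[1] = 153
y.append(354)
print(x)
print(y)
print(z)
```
[8, 153, 6, 4, 1]
[8, 9, 6, 4, 354]
[8, 153, 6, 4, 1]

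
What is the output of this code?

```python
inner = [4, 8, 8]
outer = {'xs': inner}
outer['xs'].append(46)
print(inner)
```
[4, 8, 8, 46]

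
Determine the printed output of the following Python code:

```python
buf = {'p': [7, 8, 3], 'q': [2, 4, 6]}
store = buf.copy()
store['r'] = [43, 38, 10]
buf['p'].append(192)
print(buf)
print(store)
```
{'p': [7, 8, 3, 192], 'q': [2, 4, 6]}
{'p': [7, 8, 3, 192], 'q': [2, 4, 6], 'r': [43, 38, 10]}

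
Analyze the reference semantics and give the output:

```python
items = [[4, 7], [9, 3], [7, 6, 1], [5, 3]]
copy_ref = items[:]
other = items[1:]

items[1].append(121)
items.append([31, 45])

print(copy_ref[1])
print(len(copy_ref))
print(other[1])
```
[9, 3, 121]
4
[7, 6, 1]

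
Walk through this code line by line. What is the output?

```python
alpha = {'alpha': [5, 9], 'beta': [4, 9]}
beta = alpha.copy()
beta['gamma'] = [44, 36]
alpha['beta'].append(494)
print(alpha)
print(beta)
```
{'alpha': [5, 9], 'beta': [4, 9, 494]}
{'alpha': [5, 9], 'beta': [4, 9, 494], 'gamma': [44, 36]}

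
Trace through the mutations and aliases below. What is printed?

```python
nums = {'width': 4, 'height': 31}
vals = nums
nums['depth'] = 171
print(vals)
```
{'width': 4, 'height': 31, 'depth': 171}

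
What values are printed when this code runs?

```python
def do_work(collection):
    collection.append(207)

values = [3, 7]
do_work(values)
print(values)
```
[3, 7, 207]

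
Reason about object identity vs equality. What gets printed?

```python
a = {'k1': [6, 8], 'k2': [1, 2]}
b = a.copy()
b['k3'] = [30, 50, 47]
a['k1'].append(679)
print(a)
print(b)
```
{'k1': [6, 8, 679], 'k2': [1, 2]}
{'k1': [6, 8, 679], 'k2': [1, 2], 'k3': [30, 50, 47]}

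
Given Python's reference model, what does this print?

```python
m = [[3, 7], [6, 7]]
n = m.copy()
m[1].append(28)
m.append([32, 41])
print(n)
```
[[3, 7], [6, 7, 28]]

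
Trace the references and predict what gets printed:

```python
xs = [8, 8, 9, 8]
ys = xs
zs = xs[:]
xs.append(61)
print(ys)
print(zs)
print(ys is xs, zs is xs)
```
[8, 8, 9, 8, 61]
[8, 8, 9, 8]
True False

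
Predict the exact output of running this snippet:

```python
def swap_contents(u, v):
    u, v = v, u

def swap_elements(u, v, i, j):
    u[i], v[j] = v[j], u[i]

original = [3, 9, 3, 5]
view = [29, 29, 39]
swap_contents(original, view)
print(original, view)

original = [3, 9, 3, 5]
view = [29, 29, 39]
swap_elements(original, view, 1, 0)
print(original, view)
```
[3, 9, 3, 5] [29, 29, 39]
[3, 29, 3, 5] [9, 29, 39]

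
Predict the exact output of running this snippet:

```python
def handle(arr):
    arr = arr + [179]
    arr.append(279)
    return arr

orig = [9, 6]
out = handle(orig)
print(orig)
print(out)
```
[9, 6]
[9, 6, 179, 279]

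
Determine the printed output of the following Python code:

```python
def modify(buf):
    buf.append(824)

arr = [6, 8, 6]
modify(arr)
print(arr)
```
[6, 8, 6, 824]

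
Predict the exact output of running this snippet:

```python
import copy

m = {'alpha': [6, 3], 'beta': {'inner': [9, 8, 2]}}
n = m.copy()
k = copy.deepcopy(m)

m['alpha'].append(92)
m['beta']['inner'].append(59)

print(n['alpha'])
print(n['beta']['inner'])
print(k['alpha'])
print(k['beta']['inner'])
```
[6, 3, 92]
[9, 8, 2, 59]
[6, 3]
[9, 8, 2]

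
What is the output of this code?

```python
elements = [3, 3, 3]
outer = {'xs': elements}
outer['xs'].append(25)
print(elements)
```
[3, 3, 3, 25]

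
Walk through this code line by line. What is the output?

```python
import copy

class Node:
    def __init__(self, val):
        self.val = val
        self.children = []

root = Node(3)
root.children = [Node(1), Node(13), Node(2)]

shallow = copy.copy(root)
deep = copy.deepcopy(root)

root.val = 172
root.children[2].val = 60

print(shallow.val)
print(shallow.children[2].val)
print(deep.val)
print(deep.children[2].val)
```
3
60
3
2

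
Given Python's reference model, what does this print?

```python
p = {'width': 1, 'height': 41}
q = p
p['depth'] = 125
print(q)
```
{'width': 1, 'height': 41, 'depth': 125}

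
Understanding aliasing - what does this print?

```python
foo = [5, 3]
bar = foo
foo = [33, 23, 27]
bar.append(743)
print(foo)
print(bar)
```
[33, 23, 27]
[5, 3, 743]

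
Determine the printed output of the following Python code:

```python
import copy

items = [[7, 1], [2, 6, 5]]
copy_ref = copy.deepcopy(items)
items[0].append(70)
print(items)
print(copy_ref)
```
[[7, 1, 70], [2, 6, 5]]
[[7, 1], [2, 6, 5]]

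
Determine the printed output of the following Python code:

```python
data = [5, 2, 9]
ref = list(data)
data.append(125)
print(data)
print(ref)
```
[5, 2, 9, 125]
[5, 2, 9]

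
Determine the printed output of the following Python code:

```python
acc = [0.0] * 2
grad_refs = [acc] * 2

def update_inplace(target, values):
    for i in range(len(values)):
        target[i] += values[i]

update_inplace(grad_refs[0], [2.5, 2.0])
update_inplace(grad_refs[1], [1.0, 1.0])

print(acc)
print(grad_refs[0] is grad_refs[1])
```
[3.5, 3.0]
True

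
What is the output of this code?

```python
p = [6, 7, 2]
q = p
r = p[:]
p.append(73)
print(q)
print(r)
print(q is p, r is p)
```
[6, 7, 2, 73]
[6, 7, 2]
True False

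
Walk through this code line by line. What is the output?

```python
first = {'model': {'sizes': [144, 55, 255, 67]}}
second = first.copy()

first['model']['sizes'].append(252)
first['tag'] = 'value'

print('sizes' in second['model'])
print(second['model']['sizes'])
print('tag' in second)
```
True
[144, 55, 255, 67, 252]
False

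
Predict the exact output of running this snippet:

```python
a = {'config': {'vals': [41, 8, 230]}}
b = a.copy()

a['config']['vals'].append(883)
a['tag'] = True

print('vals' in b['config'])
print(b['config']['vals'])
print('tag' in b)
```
True
[41, 8, 230, 883]
False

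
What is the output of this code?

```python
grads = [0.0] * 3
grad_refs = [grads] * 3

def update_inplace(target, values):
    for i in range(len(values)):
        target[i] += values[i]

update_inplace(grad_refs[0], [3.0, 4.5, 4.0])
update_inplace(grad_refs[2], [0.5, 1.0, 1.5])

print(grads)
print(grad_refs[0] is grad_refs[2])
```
[3.5, 5.5, 5.5]
True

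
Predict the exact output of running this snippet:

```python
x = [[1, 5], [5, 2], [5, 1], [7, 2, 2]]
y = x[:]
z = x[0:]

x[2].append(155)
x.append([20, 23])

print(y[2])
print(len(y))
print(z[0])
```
[5, 1, 155]
4
[1, 5]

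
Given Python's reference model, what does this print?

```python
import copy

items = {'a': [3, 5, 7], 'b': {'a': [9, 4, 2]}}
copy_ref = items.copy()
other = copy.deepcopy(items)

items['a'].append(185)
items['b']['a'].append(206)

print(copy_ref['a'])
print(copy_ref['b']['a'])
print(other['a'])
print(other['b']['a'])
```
[3, 5, 7, 185]
[9, 4, 2, 206]
[3, 5, 7]
[9, 4, 2]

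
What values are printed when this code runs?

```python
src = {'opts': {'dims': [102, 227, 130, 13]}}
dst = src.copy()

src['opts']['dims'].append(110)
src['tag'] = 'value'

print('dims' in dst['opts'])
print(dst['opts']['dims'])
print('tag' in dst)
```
True
[102, 227, 130, 13, 110]
False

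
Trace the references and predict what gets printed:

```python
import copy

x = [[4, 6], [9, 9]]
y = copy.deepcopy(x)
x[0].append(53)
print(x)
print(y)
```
[[4, 6, 53], [9, 9]]
[[4, 6], [9, 9]]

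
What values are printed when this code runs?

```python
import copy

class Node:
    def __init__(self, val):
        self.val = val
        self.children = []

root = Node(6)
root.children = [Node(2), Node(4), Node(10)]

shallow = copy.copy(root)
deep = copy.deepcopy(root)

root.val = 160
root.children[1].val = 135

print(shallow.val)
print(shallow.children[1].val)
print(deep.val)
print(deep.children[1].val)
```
6
135
6
4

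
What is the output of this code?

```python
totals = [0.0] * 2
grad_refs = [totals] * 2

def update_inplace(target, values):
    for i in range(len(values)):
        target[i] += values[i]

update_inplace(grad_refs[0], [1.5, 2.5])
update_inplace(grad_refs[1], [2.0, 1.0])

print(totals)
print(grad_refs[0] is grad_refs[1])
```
[3.5, 3.5]
True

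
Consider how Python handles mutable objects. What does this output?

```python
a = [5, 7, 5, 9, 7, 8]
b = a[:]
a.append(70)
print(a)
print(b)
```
[5, 7, 5, 9, 7, 8, 70]
[5, 7, 5, 9, 7, 8]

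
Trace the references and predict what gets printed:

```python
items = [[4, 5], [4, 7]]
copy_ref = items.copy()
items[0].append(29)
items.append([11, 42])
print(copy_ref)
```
[[4, 5, 29], [4, 7]]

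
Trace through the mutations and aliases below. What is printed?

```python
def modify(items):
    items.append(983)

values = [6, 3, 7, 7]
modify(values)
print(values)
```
[6, 3, 7, 7, 983]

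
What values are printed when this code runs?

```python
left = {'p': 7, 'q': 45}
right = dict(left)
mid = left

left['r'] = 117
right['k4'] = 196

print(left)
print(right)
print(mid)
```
{'p': 7, 'q': 45, 'r': 117}
{'p': 7, 'q': 45, 'k4': 196}
{'p': 7, 'q': 45, 'r': 117}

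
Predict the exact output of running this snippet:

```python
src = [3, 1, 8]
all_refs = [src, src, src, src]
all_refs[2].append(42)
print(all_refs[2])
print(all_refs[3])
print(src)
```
[3, 1, 8, 42]
[3, 1, 8, 42]
[3, 1, 8, 42]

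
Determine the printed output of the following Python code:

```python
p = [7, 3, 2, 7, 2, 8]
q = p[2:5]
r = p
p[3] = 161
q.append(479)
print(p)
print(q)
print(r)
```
[7, 3, 2, 161, 2, 8]
[2, 7, 2, 479]
[7, 3, 2, 161, 2, 8]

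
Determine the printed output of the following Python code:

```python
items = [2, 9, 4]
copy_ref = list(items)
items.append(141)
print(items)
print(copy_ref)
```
[2, 9, 4, 141]
[2, 9, 4]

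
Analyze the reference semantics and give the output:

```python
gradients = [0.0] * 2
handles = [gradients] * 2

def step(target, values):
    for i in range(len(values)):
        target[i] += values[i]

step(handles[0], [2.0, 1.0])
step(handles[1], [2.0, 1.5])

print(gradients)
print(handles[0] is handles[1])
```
[4.0, 2.5]
True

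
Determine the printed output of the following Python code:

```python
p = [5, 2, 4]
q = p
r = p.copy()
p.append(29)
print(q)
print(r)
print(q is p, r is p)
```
[5, 2, 4, 29]
[5, 2, 4]
True False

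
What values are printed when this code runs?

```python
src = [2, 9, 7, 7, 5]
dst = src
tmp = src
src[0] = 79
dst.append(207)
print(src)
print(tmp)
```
[79, 9, 7, 7, 5, 207]
[79, 9, 7, 7, 5, 207]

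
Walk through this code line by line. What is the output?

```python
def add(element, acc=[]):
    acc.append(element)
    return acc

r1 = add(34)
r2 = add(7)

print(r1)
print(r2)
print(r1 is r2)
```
[34, 7]
[34, 7]
True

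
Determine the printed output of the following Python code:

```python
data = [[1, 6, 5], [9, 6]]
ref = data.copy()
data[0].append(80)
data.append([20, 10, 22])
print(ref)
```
[[1, 6, 5, 80], [9, 6]]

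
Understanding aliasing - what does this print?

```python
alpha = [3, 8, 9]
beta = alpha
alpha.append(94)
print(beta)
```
[3, 8, 9, 94]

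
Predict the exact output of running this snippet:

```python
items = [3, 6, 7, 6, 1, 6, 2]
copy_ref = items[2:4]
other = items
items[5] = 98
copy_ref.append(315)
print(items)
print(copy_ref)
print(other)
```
[3, 6, 7, 6, 1, 98, 2]
[7, 6, 315]
[3, 6, 7, 6, 1, 98, 2]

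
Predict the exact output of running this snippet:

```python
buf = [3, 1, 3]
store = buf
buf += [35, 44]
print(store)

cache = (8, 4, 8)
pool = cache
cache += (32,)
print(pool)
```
[3, 1, 3, 35, 44]
(8, 4, 8)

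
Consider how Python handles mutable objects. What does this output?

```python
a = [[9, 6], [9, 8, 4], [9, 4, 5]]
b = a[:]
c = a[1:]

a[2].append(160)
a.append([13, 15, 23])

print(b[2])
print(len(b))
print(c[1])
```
[9, 4, 5, 160]
3
[9, 4, 5, 160]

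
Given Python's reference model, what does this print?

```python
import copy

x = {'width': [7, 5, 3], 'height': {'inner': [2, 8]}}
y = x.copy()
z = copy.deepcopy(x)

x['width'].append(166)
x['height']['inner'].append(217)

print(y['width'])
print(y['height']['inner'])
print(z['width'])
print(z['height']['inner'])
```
[7, 5, 3, 166]
[2, 8, 217]
[7, 5, 3]
[2, 8]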